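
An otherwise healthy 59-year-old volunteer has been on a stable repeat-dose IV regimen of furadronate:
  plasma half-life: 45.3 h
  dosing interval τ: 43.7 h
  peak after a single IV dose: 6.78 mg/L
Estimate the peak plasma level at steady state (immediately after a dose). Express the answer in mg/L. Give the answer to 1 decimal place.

13.9 mg/L

k = ln2 / t½ = 0.693147 / 45.3 = 0.01530 h⁻¹
e^(−kτ) = e^(−0.01530 × 43.7) = 0.5124
Accumulation ratio R = 1 / (1 − e^(−kτ)) = 1 / (1 − 0.5124) = 2.051
Steady-state peak = C₀ × R = 6.78 × 2.051 = 13.91 mg/L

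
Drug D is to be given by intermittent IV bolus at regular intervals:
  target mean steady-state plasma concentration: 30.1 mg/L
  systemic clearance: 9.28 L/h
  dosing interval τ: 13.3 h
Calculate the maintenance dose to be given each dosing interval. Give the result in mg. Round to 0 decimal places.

3715 mg

At steady state, Dose/τ = Css × CL.
Dose = Css × CL × τ = 30.1 × 9.280 × 13.3 = 3715 mg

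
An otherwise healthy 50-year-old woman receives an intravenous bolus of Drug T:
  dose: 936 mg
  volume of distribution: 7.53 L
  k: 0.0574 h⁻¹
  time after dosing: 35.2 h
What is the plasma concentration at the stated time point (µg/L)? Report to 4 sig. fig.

C₀ = Dose / Vd = 936.0 / 7.53 = 124.3 mg/L
C = C₀ · e^(−k·t) = 124.3 × e^(−0.05740 × 35.2)
  = 124.3 × 0.1326 = 16.48 mg/L
Convert: 16.48 mg/L × 1000 = 16480 µg/L

16480 µg/L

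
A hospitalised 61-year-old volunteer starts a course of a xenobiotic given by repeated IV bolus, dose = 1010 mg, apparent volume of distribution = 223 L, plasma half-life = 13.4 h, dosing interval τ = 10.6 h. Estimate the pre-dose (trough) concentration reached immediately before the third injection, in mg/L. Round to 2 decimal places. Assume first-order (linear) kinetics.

C₀ per dose = Dose / Vd = 1010 / 223 = 4.529 mg/L
k = ln2 / t½ = 0.693147 / 13.4 = 0.05173 h⁻¹
Fraction remaining after one interval: r = e^(−kτ) = e^(−0.05173 × 10.6) = 0.5779
Before dose 3, 2 doses have been given (aged 1τ, 2τ).
C_trough = C₀ × (r + r²) = 4.529 × (0.5779 + 0.3340) = 4.130 mg/L

4.13 mg/L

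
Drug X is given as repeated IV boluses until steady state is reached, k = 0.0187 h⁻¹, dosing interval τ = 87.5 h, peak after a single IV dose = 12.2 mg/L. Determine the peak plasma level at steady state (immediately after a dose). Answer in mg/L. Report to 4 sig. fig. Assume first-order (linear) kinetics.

15.15 mg/L

e^(−kτ) = e^(−0.01870 × 87.5) = 0.1947
Accumulation ratio R = 1 / (1 − e^(−kτ)) = 1 / (1 − 0.1947) = 1.242
Steady-state peak = C₀ × R = 12.2 × 1.242 = 15.15 mg/L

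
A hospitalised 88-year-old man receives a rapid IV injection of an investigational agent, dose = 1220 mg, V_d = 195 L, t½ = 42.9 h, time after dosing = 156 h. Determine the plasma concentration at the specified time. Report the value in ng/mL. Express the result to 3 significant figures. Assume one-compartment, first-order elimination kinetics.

503 ng/mL

C₀ = Dose / Vd = 1220 / 195 = 6.256 mg/L
k = ln2 / t½ = 0.693147 / 42.9 = 0.01616 h⁻¹
C = C₀ · e^(−k·t) = 6.256 × e^(−0.01616 × 156)
  = 6.256 × 0.08038 = 0.5029 mg/L
Convert: 0.5029 mg/L × 1000 = 502.9 ng/mL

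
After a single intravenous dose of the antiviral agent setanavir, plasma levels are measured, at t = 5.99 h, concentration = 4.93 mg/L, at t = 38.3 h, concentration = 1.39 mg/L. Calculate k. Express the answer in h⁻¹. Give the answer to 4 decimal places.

k = ln(C₁/C₂) / (t₂ − t₁) = ln(4.93/1.39) / (38.3 − 5.99)
  = 1.266 / 32.31 = 0.03918 h⁻¹

0.0392 h⁻¹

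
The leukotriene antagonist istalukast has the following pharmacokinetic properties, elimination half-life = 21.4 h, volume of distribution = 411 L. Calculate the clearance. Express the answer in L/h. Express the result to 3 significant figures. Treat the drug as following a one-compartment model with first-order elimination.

13.3 L/h

k = ln2 / t½ = 0.693147 / 21.4 = 0.03239 h⁻¹
CL = k × Vd = 0.03239 × 411 = 13.31 L/h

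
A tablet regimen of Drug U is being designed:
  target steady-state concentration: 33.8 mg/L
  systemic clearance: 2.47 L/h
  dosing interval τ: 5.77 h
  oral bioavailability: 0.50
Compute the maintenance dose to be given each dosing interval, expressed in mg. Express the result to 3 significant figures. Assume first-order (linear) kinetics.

963 mg

At steady state, F × (Dose/τ) = Css × CL.
Dose = Css × CL × τ / F = 33.8 × 2.470 × 5.77 / 0.50 = 963.4 mg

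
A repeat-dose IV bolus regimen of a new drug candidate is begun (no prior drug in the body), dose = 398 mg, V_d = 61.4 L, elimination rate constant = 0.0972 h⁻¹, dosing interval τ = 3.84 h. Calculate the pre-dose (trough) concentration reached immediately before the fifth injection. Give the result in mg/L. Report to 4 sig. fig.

C₀ per dose = Dose / Vd = 398 / 61.4 = 6.482 mg/L
Fraction remaining after one interval: r = e^(−kτ) = e^(−0.09720 × 3.84) = 0.6885
Before dose 5, 4 doses have been given (aged 1τ, 2τ, 3τ, 4τ).
C_trough = C₀ × (r + r² + … + r^4) = C₀ × r(1−r^4)/(1−r)
        = 6.482 × 0.6885 × (1 − 0.2247) / (1 − 0.6885) = 11.11 mg/L

11.11 mg/L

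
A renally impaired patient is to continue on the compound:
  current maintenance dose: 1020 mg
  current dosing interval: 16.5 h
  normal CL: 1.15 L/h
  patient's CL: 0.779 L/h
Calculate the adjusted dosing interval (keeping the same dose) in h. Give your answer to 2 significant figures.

24 h

To keep the same average steady-state level, dosing rate must scale with clearance.
CL ratio = 0.779 / 1.15 = 0.6774
New interval (same dose) = 16.5 / 0.6774 = 24.36 h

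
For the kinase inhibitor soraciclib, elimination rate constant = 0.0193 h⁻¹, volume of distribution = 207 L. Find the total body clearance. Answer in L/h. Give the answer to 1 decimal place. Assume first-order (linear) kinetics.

4.0 L/h

CL = k × Vd = 0.0193 × 207 = 3.995 L/h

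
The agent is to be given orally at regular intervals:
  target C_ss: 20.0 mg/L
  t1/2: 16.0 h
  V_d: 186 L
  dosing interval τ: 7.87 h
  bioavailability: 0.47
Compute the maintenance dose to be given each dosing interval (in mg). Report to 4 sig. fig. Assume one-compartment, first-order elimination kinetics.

k = ln2 / t½ = 0.693147 / 16.0 = 0.04332 h⁻¹
CL = k × Vd = 0.04332 × 186 = 8.058 L/h
At steady state, F × (Dose/τ) = Css × CL.
Dose = Css × CL × τ / F = 20.0 × 8.058 × 7.87 / 0.47 = 2699 mg

2699 mg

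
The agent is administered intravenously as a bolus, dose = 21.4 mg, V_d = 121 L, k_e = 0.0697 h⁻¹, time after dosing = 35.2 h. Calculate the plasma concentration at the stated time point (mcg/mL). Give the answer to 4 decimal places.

C₀ = Dose / Vd = 21.40 / 121 = 0.1769 mg/L
C = C₀ · e^(−k·t) = 0.1769 × e^(−0.06970 × 35.2)
  = 0.1769 × 0.08600 = 0.01521 mg/L
(0.01521 mg/L = 0.01521 mcg/mL)

0.0152 mcg/mL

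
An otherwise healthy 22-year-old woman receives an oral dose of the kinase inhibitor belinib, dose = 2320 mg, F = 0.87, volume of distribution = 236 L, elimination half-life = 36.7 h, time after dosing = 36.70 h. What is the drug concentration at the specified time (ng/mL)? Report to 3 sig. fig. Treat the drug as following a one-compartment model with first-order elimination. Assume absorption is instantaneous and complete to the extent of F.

Amount reaching circulation = F × Dose = 0.87 × 2320 = 2018 mg
C₀ = F·Dose / Vd = 2018 / 236 = 8.551 mg/L
k = ln2 / t½ = 0.693147 / 36.7 = 0.01889 h⁻¹
t / t½ = 36.70 / 36.7 = 1 half-lives
C = C₀ × (1/2)^1 = 8.551 × 0.5000 = 4.276 mg/L
Convert: 4.276 mg/L × 1000 = 4276 ng/mL

4280 ng/mL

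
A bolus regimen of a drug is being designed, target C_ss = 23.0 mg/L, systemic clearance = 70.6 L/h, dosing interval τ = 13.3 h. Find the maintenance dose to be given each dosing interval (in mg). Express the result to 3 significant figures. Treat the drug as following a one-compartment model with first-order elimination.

At steady state, Dose/τ = Css × CL.
Dose = Css × CL × τ = 23.0 × 70.60 × 13.3 = 21600 mg

21600 mg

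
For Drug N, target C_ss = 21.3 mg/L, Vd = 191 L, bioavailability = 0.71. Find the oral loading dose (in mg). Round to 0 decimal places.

5730 mg

LD = Css × Vd / F = 21.3 × 191 / 0.71 = 5730 mg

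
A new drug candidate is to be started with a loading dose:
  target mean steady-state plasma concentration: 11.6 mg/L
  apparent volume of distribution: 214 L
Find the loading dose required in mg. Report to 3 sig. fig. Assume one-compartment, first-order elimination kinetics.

2480 mg

LD = Css × Vd = 11.6 × 214 = 2482 mg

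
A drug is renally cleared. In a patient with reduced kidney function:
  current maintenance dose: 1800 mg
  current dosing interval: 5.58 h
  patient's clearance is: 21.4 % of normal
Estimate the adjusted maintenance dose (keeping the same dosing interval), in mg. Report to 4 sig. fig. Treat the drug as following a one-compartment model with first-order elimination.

To keep the same average steady-state level, dosing rate must scale with clearance.
CL ratio = 21.4 / 100 = 0.2140
New dose (same interval) = 1800 × 0.2140 = 385.2 mg

385.2 mg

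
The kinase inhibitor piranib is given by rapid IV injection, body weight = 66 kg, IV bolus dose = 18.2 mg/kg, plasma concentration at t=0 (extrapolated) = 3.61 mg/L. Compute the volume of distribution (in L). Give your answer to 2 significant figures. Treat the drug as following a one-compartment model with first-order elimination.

330 L

Dose = 18.2 × 66 = 1201 mg
Vd = Dose / C₀ = 1201 / 3.61 = 332.7 L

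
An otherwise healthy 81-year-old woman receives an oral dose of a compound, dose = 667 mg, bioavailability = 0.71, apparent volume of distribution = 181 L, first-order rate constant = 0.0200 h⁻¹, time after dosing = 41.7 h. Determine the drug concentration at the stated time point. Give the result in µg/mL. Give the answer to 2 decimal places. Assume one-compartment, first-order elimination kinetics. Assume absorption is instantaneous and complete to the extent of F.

1.14 µg/mL

Amount reaching circulation = F × Dose = 0.71 × 667.0 = 473.6 mg
C₀ = F·Dose / Vd = 473.6 / 181 = 2.617 mg/L
C = C₀ · e^(−k·t) = 2.617 × e^(−0.02000 × 41.7)
  = 2.617 × 0.4343 = 1.137 mg/L
(1.137 mg/L = 1.137 µg/mL)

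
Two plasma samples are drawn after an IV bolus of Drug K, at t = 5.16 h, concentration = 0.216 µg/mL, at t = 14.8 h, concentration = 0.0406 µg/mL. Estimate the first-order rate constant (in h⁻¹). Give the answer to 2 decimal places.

k = ln(C₁/C₂) / (t₂ − t₁) = ln(0.216/0.0406) / (14.8 − 5.16)
  = 1.672 / 9.640 = 0.1734 h⁻¹

0.17 h⁻¹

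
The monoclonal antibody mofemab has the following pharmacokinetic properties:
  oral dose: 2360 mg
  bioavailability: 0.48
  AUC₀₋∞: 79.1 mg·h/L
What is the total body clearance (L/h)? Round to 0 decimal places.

14 L/h

CL = F·Dose / AUC = 0.48 × 2360 / 79.1 = 14.32 L/h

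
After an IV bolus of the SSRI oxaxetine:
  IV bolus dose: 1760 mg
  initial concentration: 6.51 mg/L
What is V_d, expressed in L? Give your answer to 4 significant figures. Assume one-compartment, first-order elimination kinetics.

Vd = Dose / C₀ = 1760 / 6.51 = 270.4 L

270.4 L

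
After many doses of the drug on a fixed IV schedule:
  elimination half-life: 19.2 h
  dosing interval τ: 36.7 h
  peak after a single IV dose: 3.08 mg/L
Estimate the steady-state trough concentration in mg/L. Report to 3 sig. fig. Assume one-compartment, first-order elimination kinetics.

1.12 mg/L

k = ln2 / t½ = 0.693147 / 19.2 = 0.03610 h⁻¹
e^(−kτ) = e^(−0.03610 × 36.7) = 0.2658
Accumulation ratio R = 1 / (1 − e^(−kτ)) = 1 / (1 − 0.2658) = 1.362
Steady-state trough = C₀ × R × e^(−kτ) = 3.08 × 1.362 × 0.2658 = 1.115 mg/L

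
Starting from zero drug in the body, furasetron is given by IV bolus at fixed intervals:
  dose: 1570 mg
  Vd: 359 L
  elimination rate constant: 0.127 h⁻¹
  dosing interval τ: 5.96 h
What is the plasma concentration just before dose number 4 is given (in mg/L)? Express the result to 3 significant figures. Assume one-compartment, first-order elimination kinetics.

C₀ per dose = Dose / Vd = 1570 / 359 = 4.373 mg/L
Fraction remaining after one interval: r = e^(−kτ) = e^(−0.1270 × 5.96) = 0.4691
Before dose 4, 3 doses have been given (aged 1τ, 2τ, 3τ).
C_trough = C₀ × (r + r² + … + r^3) = C₀ × r(1−r^3)/(1−r)
        = 4.373 × 0.4691 × (1 − 0.1032) / (1 − 0.4691) = 3.465 mg/L

3.47 mg/L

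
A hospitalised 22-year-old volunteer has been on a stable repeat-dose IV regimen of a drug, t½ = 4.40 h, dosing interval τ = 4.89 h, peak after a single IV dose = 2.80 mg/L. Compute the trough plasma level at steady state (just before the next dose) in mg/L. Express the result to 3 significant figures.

k = ln2 / t½ = 0.693147 / 4.40 = 0.1575 h⁻¹
e^(−kτ) = e^(−0.1575 × 4.89) = 0.4629
Accumulation ratio R = 1 / (1 − e^(−kτ)) = 1 / (1 − 0.4629) = 1.862
Steady-state trough = C₀ × R × e^(−kτ) = 2.80 × 1.862 × 0.4629 = 2.413 mg/L

2.41 mg/L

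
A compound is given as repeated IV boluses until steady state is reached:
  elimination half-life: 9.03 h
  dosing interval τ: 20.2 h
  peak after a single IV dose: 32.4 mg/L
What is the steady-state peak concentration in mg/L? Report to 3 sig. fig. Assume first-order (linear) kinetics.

41.1 mg/L

k = ln2 / t½ = 0.693147 / 9.03 = 0.07676 h⁻¹
e^(−kτ) = e^(−0.07676 × 20.2) = 0.2121
Accumulation ratio R = 1 / (1 − e^(−kτ)) = 1 / (1 − 0.2121) = 1.269
Steady-state peak = C₀ × R = 32.4 × 1.269 = 41.12 mg/L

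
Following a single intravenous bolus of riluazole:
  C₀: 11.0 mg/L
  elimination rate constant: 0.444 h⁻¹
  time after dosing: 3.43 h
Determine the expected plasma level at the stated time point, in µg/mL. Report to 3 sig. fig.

C = C₀ · e^(−k·t) = 11.00 × e^(−0.4440 × 3.43)
  = 11.00 × 0.2181 = 2.399 mg/L
(2.399 mg/L = 2.399 µg/mL)

2.40 µg/mL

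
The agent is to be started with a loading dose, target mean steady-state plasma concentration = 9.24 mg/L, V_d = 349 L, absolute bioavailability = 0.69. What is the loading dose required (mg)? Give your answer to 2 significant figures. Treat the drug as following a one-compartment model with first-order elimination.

LD = Css × Vd / F = 9.24 × 349 / 0.69 = 4674 mg

4700 mg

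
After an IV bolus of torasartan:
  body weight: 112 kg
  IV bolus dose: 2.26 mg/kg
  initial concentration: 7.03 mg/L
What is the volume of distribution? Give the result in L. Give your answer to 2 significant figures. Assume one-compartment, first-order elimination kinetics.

36 L

Dose = 2.26 × 112 = 253.1 mg
Vd = Dose / C₀ = 253.1 / 7.03 = 36.00 L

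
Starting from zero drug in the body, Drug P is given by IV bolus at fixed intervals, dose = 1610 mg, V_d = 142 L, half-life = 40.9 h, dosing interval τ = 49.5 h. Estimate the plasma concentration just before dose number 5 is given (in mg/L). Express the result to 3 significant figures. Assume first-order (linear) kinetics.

8.33 mg/L

C₀ per dose = Dose / Vd = 1610 / 142 = 11.34 mg/L
k = ln2 / t½ = 0.693147 / 40.9 = 0.01695 h⁻¹
Fraction remaining after one interval: r = e^(−kτ) = e^(−0.01695 × 49.5) = 0.4321
Before dose 5, 4 doses have been given (aged 1τ, 2τ, 3τ, 4τ).
C_trough = C₀ × (r + r² + … + r^4) = C₀ × r(1−r^4)/(1−r)
        = 11.34 × 0.4321 × (1 − 0.03486) / (1 − 0.4321) = 8.328 mg/L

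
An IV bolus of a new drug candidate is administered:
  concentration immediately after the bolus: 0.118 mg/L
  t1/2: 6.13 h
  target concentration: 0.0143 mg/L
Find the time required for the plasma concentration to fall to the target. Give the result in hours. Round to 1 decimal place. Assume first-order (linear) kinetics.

k = ln2 / t½ = 0.693147 / 6.13 = 0.1131 h⁻¹
t = ln(C₀ / C) / k = ln(0.1180 / 0.0143) / 0.1131
  = ln(8.252) / 0.1131 = 2.110 / 0.1131 = 18.66 h

18.7 h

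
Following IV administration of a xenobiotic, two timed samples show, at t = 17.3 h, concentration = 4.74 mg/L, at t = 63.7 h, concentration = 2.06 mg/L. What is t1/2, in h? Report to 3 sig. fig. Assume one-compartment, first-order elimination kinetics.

38.6 h

k = ln(C₁/C₂) / (t₂ − t₁) = ln(4.74/2.06) / (63.7 − 17.3)
  = 0.8333 / 46.40 = 0.01796 h⁻¹
t½ = ln2 / k = 0.693147 / 0.01796 = 38.59 h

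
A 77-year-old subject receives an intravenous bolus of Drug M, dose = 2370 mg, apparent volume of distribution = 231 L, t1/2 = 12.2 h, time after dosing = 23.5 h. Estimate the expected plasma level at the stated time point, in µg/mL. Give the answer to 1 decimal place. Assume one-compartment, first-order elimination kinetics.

2.7 µg/mL

C₀ = Dose / Vd = 2370 / 231 = 10.26 mg/L
k = ln2 / t½ = 0.693147 / 12.2 = 0.05682 h⁻¹
C = C₀ · e^(−k·t) = 10.26 × e^(−0.05682 × 23.5)
  = 10.26 × 0.2631 = 2.699 mg/L
(2.699 mg/L = 2.699 µg/mL)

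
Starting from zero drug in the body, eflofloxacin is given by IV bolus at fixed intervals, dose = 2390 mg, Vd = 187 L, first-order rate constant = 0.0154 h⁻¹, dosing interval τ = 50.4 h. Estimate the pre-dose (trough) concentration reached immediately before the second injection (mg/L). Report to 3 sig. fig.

C₀ per dose = Dose / Vd = 2390 / 187 = 12.78 mg/L
Fraction remaining after one interval: r = e^(−kτ) = e^(−0.01540 × 50.4) = 0.4602
Before dose 2, 1 dose has been given (aged 1τ).
C_trough = C₀ × r = 12.78 × 0.4602 = 5.881 mg/L

5.88 mg/L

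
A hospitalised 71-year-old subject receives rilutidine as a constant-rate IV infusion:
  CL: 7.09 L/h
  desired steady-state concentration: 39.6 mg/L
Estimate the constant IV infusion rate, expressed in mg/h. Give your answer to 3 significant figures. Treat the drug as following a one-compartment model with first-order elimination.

281 mg/h

At steady state, infusion rate R₀ = Css × CL = 39.6 × 7.090 = 280.8 mg/h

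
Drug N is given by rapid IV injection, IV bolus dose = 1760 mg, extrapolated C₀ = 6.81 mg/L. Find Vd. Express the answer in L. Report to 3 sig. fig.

258 L

Vd = Dose / C₀ = 1760 / 6.81 = 258.4 L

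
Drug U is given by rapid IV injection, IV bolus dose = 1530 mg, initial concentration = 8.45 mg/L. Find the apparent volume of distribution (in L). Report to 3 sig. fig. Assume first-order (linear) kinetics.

181 L

Vd = Dose / C₀ = 1530 / 8.45 = 181.1 L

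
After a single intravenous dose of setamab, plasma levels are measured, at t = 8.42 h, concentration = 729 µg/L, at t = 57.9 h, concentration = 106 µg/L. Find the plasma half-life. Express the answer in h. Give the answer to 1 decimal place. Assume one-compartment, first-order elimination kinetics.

17.8 h

k = ln(C₁/C₂) / (t₂ − t₁) = ln(729/106) / (57.9 − 8.42)
  = 1.928 / 49.48 = 0.03897 h⁻¹
t½ = ln2 / k = 0.693147 / 0.03897 = 17.79 h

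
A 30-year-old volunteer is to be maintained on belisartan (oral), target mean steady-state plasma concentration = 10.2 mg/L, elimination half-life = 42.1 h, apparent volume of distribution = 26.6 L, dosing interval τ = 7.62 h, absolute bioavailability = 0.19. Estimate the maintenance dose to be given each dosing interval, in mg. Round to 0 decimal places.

k = ln2 / t½ = 0.693147 / 42.1 = 0.01646 h⁻¹
CL = k × Vd = 0.01646 × 26.6 = 0.4378 L/h
At steady state, F × (Dose/τ) = Css × CL.
Dose = Css × CL × τ / F = 10.2 × 0.4378 × 7.62 / 0.19 = 179.1 mg

179 mg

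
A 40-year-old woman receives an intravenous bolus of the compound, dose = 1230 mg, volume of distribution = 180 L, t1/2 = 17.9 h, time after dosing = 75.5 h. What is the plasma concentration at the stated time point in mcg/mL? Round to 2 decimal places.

C₀ = Dose / Vd = 1230 / 180 = 6.833 mg/L
k = ln2 / t½ = 0.693147 / 17.9 = 0.03872 h⁻¹
C = C₀ · e^(−k·t) = 6.833 × e^(−0.03872 × 75.5)
  = 6.833 × 0.05375 = 0.3673 mg/L
(0.3673 mg/L = 0.3673 mcg/mL)

0.37 mcg/mL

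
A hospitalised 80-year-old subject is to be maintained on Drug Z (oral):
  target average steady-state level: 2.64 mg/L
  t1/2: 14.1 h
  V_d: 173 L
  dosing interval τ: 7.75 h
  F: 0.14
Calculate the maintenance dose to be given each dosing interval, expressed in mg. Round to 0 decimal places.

k = ln2 / t½ = 0.693147 / 14.1 = 0.04916 h⁻¹
CL = k × Vd = 0.04916 × 173 = 8.505 L/h
At steady state, F × (Dose/τ) = Css × CL.
Dose = Css × CL × τ / F = 2.64 × 8.505 × 7.75 / 0.14 = 1243 mg

1243 mg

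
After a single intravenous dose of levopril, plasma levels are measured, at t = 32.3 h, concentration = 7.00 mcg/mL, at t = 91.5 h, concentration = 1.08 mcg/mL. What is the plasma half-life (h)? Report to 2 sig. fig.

k = ln(C₁/C₂) / (t₂ − t₁) = ln(7.00/1.08) / (91.5 − 32.3)
  = 1.869 / 59.20 = 0.03157 h⁻¹
t½ = ln2 / k = 0.693147 / 0.03157 = 21.96 h

22 h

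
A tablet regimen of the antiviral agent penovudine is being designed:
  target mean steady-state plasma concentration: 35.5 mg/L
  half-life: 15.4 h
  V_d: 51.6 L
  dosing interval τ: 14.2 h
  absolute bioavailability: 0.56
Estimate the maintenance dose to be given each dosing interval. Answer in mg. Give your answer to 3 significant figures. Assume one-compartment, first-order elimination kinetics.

k = ln2 / t½ = 0.693147 / 15.4 = 0.04501 h⁻¹
CL = k × Vd = 0.04501 × 51.6 = 2.323 L/h
At steady state, F × (Dose/τ) = Css × CL.
Dose = Css × CL × τ / F = 35.5 × 2.323 × 14.2 / 0.56 = 2091 mg

2090 mg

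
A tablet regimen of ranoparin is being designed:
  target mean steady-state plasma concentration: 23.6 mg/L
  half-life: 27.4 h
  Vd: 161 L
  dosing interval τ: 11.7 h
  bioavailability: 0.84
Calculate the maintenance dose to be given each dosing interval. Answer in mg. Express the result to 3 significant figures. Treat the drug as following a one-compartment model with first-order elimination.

1340 mg

k = ln2 / t½ = 0.693147 / 27.4 = 0.02530 h⁻¹
CL = k × Vd = 0.02530 × 161 = 4.073 L/h
At steady state, F × (Dose/τ) = Css × CL.
Dose = Css × CL × τ / F = 23.6 × 4.073 × 11.7 / 0.84 = 1339 mg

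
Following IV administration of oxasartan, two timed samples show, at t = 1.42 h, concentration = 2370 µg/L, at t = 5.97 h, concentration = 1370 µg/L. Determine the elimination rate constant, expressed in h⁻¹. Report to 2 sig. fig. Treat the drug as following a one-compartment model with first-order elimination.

0.12 h⁻¹

k = ln(C₁/C₂) / (t₂ − t₁) = ln(2370/1370) / (5.97 − 1.42)
  = 0.5481 / 4.550 = 0.1205 h⁻¹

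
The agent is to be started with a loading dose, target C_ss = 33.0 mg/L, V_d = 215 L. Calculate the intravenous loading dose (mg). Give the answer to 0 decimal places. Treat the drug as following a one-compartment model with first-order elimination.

7095 mg

LD = Css × Vd = 33.0 × 215 = 7095 mg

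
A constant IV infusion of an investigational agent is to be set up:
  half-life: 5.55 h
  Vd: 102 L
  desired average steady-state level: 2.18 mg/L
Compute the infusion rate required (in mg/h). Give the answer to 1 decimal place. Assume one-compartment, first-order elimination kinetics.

27.8 mg/h

k = ln2 / t½ = 0.693147 / 5.55 = 0.1249 h⁻¹
CL = k × Vd = 0.1249 × 102 = 12.74 L/h
At steady state, infusion rate R₀ = Css × CL = 2.18 × 12.74 = 27.77 mg/h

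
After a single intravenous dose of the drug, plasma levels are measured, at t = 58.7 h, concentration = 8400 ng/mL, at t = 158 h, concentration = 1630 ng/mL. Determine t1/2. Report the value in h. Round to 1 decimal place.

42.0 h

k = ln(C₁/C₂) / (t₂ − t₁) = ln(8400/1630) / (158 − 58.7)
  = 1.640 / 99.30 = 0.01652 h⁻¹
t½ = ln2 / k = 0.693147 / 0.01652 = 41.96 h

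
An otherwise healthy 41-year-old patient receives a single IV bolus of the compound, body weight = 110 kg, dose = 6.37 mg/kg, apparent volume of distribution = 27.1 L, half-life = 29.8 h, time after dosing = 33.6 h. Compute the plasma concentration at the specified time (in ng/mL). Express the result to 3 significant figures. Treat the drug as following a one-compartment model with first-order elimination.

Total dose = 6.37 × 110 = 700.7 mg
C₀ = Dose / Vd = 700.7 / 27.1 = 25.86 mg/L
k = ln2 / t½ = 0.693147 / 29.8 = 0.02326 h⁻¹
C = C₀ · e^(−k·t) = 25.86 × e^(−0.02326 × 33.6)
  = 25.86 × 0.4577 = 11.84 mg/L
Convert: 11.84 mg/L × 1000 = 11840 ng/mL

11800 ng/mL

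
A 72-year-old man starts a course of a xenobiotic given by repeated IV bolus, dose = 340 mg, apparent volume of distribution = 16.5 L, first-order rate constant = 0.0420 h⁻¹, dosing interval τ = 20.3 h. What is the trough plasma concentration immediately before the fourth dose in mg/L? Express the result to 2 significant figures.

14 mg/L

C₀ per dose = Dose / Vd = 340 / 16.5 = 20.61 mg/L
Fraction remaining after one interval: r = e^(−kτ) = e^(−0.04200 × 20.3) = 0.4263
Before dose 4, 3 doses have been given (aged 1τ, 2τ, 3τ).
C_trough = C₀ × (r + r² + … + r^3) = C₀ × r(1−r^3)/(1−r)
        = 20.61 × 0.4263 × (1 − 0.07747) / (1 − 0.4263) = 14.13 mg/L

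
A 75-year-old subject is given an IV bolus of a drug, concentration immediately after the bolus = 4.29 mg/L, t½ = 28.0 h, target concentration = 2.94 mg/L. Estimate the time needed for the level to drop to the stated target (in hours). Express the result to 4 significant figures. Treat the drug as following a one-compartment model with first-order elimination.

k = ln2 / t½ = 0.693147 / 28.0 = 0.02476 h⁻¹
t = ln(C₀ / C) / k = ln(4.290 / 2.94) / 0.02476
  = ln(1.459) / 0.02476 = 0.3778 / 0.02476 = 15.26 h

15.26 h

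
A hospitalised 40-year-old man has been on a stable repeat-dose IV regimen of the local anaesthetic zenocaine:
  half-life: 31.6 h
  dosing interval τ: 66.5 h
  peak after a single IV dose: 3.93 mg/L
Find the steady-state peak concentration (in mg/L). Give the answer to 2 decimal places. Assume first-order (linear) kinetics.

5.12 mg/L

k = ln2 / t½ = 0.693147 / 31.6 = 0.02194 h⁻¹
e^(−kτ) = e^(−0.02194 × 66.5) = 0.2325
Accumulation ratio R = 1 / (1 − e^(−kτ)) = 1 / (1 − 0.2325) = 1.303
Steady-state peak = C₀ × R = 3.93 × 1.303 = 5.121 mg/L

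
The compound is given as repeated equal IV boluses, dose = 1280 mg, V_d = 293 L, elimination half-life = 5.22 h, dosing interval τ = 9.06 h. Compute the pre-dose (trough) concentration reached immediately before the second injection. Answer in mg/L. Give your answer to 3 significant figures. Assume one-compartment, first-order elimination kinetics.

1.31 mg/L

C₀ per dose = Dose / Vd = 1280 / 293 = 4.369 mg/L
k = ln2 / t½ = 0.693147 / 5.22 = 0.1328 h⁻¹
Fraction remaining after one interval: r = e^(−kτ) = e^(−0.1328 × 9.06) = 0.3002
Before dose 2, 1 dose has been given (aged 1τ).
C_trough = C₀ × r = 4.369 × 0.3002 = 1.312 mg/L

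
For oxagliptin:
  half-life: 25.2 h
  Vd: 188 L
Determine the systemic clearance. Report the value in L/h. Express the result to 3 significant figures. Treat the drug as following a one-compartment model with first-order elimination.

k = ln2 / t½ = 0.693147 / 25.2 = 0.02751 h⁻¹
CL = k × Vd = 0.02751 × 188 = 5.172 L/h

5.17 L/h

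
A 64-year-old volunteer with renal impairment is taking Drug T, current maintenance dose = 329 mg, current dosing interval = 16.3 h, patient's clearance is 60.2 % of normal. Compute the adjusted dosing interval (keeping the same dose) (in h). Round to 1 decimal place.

27.1 h

To keep the same average steady-state level, dosing rate must scale with clearance.
CL ratio = 60.2 / 100 = 0.6020
New interval (same dose) = 16.3 / 0.6020 = 27.08 h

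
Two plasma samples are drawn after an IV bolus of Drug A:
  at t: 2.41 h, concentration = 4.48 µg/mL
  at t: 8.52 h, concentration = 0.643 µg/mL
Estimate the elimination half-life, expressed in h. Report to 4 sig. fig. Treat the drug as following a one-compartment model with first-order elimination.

k = ln(C₁/C₂) / (t₂ − t₁) = ln(4.48/0.643) / (8.52 − 2.41)
  = 1.941 / 6.110 = 0.3177 h⁻¹
t½ = ln2 / k = 0.693147 / 0.3177 = 2.182 h

2.182 h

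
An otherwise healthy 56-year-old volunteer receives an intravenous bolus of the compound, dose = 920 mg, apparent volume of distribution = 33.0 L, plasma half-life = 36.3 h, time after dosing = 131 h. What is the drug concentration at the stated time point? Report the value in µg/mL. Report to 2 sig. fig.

C₀ = Dose / Vd = 920.0 / 33.0 = 27.88 mg/L
k = ln2 / t½ = 0.693147 / 36.3 = 0.01909 h⁻¹
C = C₀ · e^(−k·t) = 27.88 × e^(−0.01909 × 131)
  = 27.88 × 0.08202 = 2.287 mg/L
(2.287 mg/L = 2.287 µg/mL)

2.3 µg/mL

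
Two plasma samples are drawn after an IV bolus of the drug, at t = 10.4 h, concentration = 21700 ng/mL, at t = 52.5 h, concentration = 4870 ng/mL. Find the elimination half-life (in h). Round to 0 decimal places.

20 h

k = ln(C₁/C₂) / (t₂ − t₁) = ln(21700/4870) / (52.5 − 10.4)
  = 1.494 / 42.10 = 0.03549 h⁻¹
t½ = ln2 / k = 0.693147 / 0.03549 = 19.53 h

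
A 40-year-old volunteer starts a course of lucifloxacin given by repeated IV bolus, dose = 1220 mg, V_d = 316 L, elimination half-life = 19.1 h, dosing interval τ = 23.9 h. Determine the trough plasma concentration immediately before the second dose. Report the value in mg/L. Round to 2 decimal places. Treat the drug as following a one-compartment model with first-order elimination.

C₀ per dose = Dose / Vd = 1220 / 316 = 3.861 mg/L
k = ln2 / t½ = 0.693147 / 19.1 = 0.03629 h⁻¹
Fraction remaining after one interval: r = e^(−kτ) = e^(−0.03629 × 23.9) = 0.4201
Before dose 2, 1 dose has been given (aged 1τ).
C_trough = C₀ × r = 3.861 × 0.4201 = 1.622 mg/L

1.62 mg/L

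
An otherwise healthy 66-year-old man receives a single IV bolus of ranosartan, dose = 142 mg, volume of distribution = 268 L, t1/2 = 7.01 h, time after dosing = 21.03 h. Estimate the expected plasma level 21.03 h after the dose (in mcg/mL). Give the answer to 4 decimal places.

0.0662 mcg/mL

C₀ = Dose / Vd = 142.0 / 268 = 0.5299 mg/L
k = ln2 / t½ = 0.693147 / 7.01 = 0.09888 h⁻¹
t / t½ = 21.03 / 7.01 = 3 half-lives
C = C₀ × (1/2)^3 = 0.5299 × 0.1250 = 0.06624 mg/L
(0.06624 mg/L = 0.06624 mcg/mL)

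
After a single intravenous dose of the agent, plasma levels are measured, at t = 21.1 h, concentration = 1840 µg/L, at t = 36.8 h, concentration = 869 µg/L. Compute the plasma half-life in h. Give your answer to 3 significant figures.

14.5 h

k = ln(C₁/C₂) / (t₂ − t₁) = ln(1840/869) / (36.8 − 21.1)
  = 0.7502 / 15.70 = 0.04778 h⁻¹
t½ = ln2 / k = 0.693147 / 0.04778 = 14.51 h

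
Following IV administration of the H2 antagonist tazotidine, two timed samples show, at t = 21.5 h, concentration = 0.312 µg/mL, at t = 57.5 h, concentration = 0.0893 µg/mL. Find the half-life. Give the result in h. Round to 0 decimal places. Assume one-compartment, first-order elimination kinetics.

k = ln(C₁/C₂) / (t₂ − t₁) = ln(0.312/0.0893) / (57.5 − 21.5)
  = 1.251 / 36.00 = 0.03475 h⁻¹
t½ = ln2 / k = 0.693147 / 0.03475 = 19.95 h

20 h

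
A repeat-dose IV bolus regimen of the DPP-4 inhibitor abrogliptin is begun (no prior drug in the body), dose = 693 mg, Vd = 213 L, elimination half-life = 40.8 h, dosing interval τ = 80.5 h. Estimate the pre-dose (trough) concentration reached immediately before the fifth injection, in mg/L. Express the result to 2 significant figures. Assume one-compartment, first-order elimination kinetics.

1.1 mg/L

C₀ per dose = Dose / Vd = 693 / 213 = 3.254 mg/L
k = ln2 / t½ = 0.693147 / 40.8 = 0.01699 h⁻¹
Fraction remaining after one interval: r = e^(−kτ) = e^(−0.01699 × 80.5) = 0.2547
Before dose 5, 4 doses have been given (aged 1τ, 2τ, 3τ, 4τ).
C_trough = C₀ × (r + r² + … + r^4) = C₀ × r(1−r^4)/(1−r)
        = 3.254 × 0.2547 × (1 − 0.004208) / (1 − 0.2547) = 1.107 mg/L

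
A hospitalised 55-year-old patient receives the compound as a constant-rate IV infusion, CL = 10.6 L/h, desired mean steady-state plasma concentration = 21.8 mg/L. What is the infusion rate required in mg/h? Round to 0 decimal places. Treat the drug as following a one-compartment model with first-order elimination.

231 mg/h

At steady state, infusion rate R₀ = Css × CL = 21.8 × 10.60 = 231.1 mg/h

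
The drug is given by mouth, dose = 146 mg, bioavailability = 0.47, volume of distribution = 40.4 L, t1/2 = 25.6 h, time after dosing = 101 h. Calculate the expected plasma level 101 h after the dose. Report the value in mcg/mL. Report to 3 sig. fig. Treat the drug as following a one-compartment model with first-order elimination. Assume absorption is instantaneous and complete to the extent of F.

0.110 mcg/mL

Amount reaching circulation = F × Dose = 0.47 × 146.0 = 68.62 mg
C₀ = F·Dose / Vd = 68.62 / 40.4 = 1.699 mg/L
k = ln2 / t½ = 0.693147 / 25.6 = 0.02708 h⁻¹
C = C₀ · e^(−k·t) = 1.699 × e^(−0.02708 × 101)
  = 1.699 × 0.06489 = 0.1102 mg/L
(0.1102 mg/L = 0.1102 mcg/mL)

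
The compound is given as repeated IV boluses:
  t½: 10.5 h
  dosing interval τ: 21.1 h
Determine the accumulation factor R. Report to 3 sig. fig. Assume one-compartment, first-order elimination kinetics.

1.33

k = ln2 / t½ = 0.693147 / 10.5 = 0.06601 h⁻¹
e^(−kτ) = e^(−0.06601 × 21.1) = 0.2484
Accumulation ratio R = 1 / (1 − e^(−kτ)) = 1 / (1 − 0.2484) = 1.330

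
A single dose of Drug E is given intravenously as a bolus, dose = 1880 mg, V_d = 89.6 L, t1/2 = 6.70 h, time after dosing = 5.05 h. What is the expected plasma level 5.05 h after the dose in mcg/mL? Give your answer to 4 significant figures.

12.44 mcg/mL

C₀ = Dose / Vd = 1880 / 89.6 = 20.98 mg/L
k = ln2 / t½ = 0.693147 / 6.70 = 0.1035 h⁻¹
C = C₀ · e^(−k·t) = 20.98 × e^(−0.1035 × 5.05)
  = 20.98 × 0.5929 = 12.44 mg/L
(12.44 mg/L = 12.44 mcg/mL)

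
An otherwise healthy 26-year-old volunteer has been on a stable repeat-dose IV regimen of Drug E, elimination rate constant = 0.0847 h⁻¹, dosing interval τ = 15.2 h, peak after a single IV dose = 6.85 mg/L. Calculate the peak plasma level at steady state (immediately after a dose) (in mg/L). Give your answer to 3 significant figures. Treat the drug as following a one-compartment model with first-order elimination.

9.46 mg/L

e^(−kτ) = e^(−0.08470 × 15.2) = 0.2760
Accumulation ratio R = 1 / (1 − e^(−kτ)) = 1 / (1 − 0.2760) = 1.381
Steady-state peak = C₀ × R = 6.85 × 1.381 = 9.460 mg/L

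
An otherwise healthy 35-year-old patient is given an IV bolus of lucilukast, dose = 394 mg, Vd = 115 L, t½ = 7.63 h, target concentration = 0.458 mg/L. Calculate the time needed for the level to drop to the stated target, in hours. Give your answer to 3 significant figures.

C₀ = Dose / Vd = 394.0 / 115 = 3.426 mg/L
k = ln2 / t½ = 0.693147 / 7.63 = 0.09084 h⁻¹
t = ln(C₀ / C) / k = ln(3.426 / 0.458) / 0.09084
  = ln(7.480) / 0.09084 = 2.012 / 0.09084 = 22.15 h

22.2 h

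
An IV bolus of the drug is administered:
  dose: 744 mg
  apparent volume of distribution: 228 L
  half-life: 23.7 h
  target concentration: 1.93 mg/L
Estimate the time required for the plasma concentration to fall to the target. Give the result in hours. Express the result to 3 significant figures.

C₀ = Dose / Vd = 744.0 / 228 = 3.263 mg/L
k = ln2 / t½ = 0.693147 / 23.7 = 0.02925 h⁻¹
t = ln(C₀ / C) / k = ln(3.263 / 1.93) / 0.02925
  = ln(1.691) / 0.02925 = 0.5253 / 0.02925 = 17.96 h

18.0 h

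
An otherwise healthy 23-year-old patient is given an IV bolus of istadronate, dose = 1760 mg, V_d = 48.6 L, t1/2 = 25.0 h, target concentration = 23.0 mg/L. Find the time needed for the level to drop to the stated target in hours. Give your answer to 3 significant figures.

16.4 h

C₀ = Dose / Vd = 1760 / 48.6 = 36.21 mg/L
k = ln2 / t½ = 0.693147 / 25.0 = 0.02773 h⁻¹
t = ln(C₀ / C) / k = ln(36.21 / 23.0) / 0.02773
  = ln(1.574) / 0.02773 = 0.4536 / 0.02773 = 16.36 h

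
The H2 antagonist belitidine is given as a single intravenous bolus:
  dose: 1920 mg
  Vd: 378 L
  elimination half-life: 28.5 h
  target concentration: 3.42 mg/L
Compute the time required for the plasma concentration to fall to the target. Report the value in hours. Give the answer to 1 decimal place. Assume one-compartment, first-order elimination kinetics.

C₀ = Dose / Vd = 1920 / 378 = 5.079 mg/L
k = ln2 / t½ = 0.693147 / 28.5 = 0.02432 h⁻¹
t = ln(C₀ / C) / k = ln(5.079 / 3.42) / 0.02432
  = ln(1.485) / 0.02432 = 0.3954 / 0.02432 = 16.26 h

16.3 h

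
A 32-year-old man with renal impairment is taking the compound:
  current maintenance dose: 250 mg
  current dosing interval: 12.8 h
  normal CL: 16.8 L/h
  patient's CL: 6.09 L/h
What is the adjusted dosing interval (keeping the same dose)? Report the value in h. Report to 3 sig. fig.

To keep the same average steady-state level, dosing rate must scale with clearance.
CL ratio = 6.09 / 16.8 = 0.3625
New interval (same dose) = 12.8 / 0.3625 = 35.31 h

35.3 h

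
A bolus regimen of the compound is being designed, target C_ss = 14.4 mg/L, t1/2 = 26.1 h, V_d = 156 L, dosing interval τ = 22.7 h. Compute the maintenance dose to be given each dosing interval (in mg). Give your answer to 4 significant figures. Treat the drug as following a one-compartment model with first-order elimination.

k = ln2 / t½ = 0.693147 / 26.1 = 0.02656 h⁻¹
CL = k × Vd = 0.02656 × 156 = 4.143 L/h
At steady state, Dose/τ = Css × CL.
Dose = Css × CL × τ = 14.4 × 4.143 × 22.7 = 1354 mg

1354 mg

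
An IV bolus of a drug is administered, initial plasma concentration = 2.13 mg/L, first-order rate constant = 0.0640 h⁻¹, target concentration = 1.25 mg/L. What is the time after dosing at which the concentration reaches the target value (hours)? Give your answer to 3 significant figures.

t = ln(C₀ / C) / k = ln(2.130 / 1.25) / 0.06400
  = ln(1.704) / 0.06400 = 0.5330 / 0.06400 = 8.328 h

8.33 h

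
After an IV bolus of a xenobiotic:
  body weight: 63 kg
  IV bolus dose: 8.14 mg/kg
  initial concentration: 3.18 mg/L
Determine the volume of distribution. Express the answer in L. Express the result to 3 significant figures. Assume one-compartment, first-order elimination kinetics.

161 L

Dose = 8.14 × 63 = 512.8 mg
Vd = Dose / C₀ = 512.8 / 3.18 = 161.3 L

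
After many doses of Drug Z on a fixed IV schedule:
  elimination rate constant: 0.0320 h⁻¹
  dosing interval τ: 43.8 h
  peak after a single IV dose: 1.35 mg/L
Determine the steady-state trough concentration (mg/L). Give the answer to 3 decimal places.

0.441 mg/L

e^(−kτ) = e^(−0.03200 × 43.8) = 0.2462
Accumulation ratio R = 1 / (1 − e^(−kτ)) = 1 / (1 − 0.2462) = 1.327
Steady-state trough = C₀ × R × e^(−kτ) = 1.35 × 1.327 × 0.2462 = 0.4411 mg/L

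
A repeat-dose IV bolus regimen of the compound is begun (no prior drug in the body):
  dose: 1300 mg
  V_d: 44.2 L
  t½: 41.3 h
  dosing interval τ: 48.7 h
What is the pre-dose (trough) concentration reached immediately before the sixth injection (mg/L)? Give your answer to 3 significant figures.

C₀ per dose = Dose / Vd = 1300 / 44.2 = 29.41 mg/L
k = ln2 / t½ = 0.693147 / 41.3 = 0.01678 h⁻¹
Fraction remaining after one interval: r = e^(−kτ) = e^(−0.01678 × 48.7) = 0.4417
Before dose 6, 5 doses have been given (aged 1τ, 2τ, 3τ, 4τ, 5τ).
C_trough = C₀ × (r + r² + … + r^5) = C₀ × r(1−r^5)/(1−r)
        = 29.41 × 0.4417 × (1 − 0.01681) / (1 − 0.4417) = 22.88 mg/L

22.9 mg/L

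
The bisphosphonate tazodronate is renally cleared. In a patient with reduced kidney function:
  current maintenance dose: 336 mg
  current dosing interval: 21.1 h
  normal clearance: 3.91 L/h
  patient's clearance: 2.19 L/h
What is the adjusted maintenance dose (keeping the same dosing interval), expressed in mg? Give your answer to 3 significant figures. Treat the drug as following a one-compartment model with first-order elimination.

188 mg

To keep the same average steady-state level, dosing rate must scale with clearance.
CL ratio = 2.19 / 3.91 = 0.5601
New dose (same interval) = 336 × 0.5601 = 188.2 mg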